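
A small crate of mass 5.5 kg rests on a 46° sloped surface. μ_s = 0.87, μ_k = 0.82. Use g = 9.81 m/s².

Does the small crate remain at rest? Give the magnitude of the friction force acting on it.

N = m g cos θ = 37.5 N.
Down-slope weight component: m g sin θ = 38.8 N.
μ_s N = 32.6 N.
38.8 > 32.6 N, so it slides; kinetic friction f = μ_k N = 0.82×37.5 = 30.7 N.

f ≈ 30.7 N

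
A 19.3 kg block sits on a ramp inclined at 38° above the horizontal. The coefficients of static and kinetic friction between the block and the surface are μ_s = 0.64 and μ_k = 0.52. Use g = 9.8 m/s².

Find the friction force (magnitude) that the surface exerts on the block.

Perpendicular to the surface, N = m g cos θ = 19.3·9.8·cos 38° = 149 N.
For equilibrium along the incline, friction must balance the weight component: f = m g sin θ = 116.4 N up the slope.
The static-friction ceiling is μ_s N = 0.64 × 149 = 95.39 N.
Since |116.4| > 95.39 N, static friction cannot hold it; the block slides down the incline and kinetic friction applies: f = μ_k N = 0.52 × 149 = 77.5 N.

f ≈ 77.5 N (up the incline)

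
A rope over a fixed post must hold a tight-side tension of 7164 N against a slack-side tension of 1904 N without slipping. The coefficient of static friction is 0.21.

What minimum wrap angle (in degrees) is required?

T₂/T₁ = e^{μβ} → β = ln(T₂/T₁)/μ.
β = ln(7164/1904)/0.21 = 1.325/0.21 = 6.31 rad.
In degrees: β = 6.31 × 180/π = 362°.

β_min ≈ 362°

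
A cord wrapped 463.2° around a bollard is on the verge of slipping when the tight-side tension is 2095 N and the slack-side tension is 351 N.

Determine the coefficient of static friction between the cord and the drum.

T₂/T₁ = e^{μβ} → μ = ln(T₂/T₁)/β.
β = 463.2° = 8.084 rad.
μ = ln(2095/351)/8.084 = ln(5.969)/8.084 = 0.221.

μ ≈ 0.221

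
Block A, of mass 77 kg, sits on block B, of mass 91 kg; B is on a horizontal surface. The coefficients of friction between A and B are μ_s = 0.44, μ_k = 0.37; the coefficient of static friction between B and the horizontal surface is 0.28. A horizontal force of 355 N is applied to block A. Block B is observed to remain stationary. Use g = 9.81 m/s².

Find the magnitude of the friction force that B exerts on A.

f ≈ 279 N

The normal force B exerts on A is simply A's weight, N₁ = 755.4 N.
So the A–B interface can sustain at most μ_s N₁ = 332.4 N of static friction.
Since P = 355 N > 332.4 N, A slides on B; the A–B friction is kinetic: f₁ = μ_k N₁ = 0.37×755.4 = 279 N.
B experiences an equal 279 N forward from A (third law). B is in equilibrium, so the floor supplies f₂ = 279 N of static friction (limit μ_s(m_A+m_B)g = 461.5 N, not exceeded).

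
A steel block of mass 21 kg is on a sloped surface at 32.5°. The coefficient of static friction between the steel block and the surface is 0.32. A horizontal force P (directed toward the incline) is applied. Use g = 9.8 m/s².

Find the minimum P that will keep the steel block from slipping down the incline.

The steel block tends to slide down (tan θ > μ_s), so at the point of impending slip friction acts up-slope at its limit: f = μ_s N.
Perpendicular to the incline: N = m g cos θ + P sin θ.
Along the incline: P cos θ + μ_s N = m g sin θ, i.e. P cos θ + μ_s (m g cos θ + P sin θ) = m g sin θ.
Solving, P (cos θ + μ_s sin θ) = m g (sin θ − μ_s cos θ), so P = 206×0.2674/1.015 = 54.2 N.

P_min ≈ 54.2 N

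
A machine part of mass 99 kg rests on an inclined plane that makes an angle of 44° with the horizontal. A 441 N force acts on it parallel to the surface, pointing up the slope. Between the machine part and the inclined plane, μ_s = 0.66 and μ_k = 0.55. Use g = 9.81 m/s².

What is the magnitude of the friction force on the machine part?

Normal force: N = m g cos θ = 99 × 9.81 × cos 44° = 698.6 N.
The friction needed for equilibrium is m g sin θ − P = 674.6 − 441 = 233.6 N, measured positive up-slope.
Static friction can supply at most μ_s N = 461.1 N.
Since |233.6| ≤ 461.1 N, no slip — friction simply equals what equilibrium demands.

f ≈ 234 N (up the incline)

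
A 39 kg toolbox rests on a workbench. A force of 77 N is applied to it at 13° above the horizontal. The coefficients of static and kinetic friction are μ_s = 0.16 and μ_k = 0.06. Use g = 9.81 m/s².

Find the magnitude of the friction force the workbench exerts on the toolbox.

Vertical equilibrium gives N = m g − P sin α = 365.3 N.
Horizontally, friction must balance P cos α = 75.03 N.
μ_s N = 0.16 × 365.3 = 58.44 N.
The required friction exceeds μ_s N, so the toolbox moves and f = μ_k N = 21.9 N.

f ≈ 21.9 N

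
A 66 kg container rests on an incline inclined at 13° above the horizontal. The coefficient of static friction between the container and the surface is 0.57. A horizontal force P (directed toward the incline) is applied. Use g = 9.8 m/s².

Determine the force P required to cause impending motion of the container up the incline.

P ≈ 596 N

At impending motion up the slope, friction acts down-slope at its limit: f = μ_s N.
Perpendicular to the incline: N = m g cos θ + P sin θ.
Along the incline: P cos θ = m g sin θ + μ_s N = m g sin θ + μ_s (m g cos θ + P sin θ).
Solving, P (cos θ − μ_s sin θ) = m g (sin θ + μ_s cos θ), so P = 66×9.8×(sin 13° + 0.57 cos 13°)/(cos 13° − 0.57 sin 13°) = 647×0.7803/0.8461 = 596 N.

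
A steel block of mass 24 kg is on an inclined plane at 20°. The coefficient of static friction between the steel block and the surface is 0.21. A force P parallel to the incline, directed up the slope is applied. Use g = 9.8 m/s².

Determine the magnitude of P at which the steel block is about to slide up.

At impending motion up the slope, friction acts down-slope at its limit: f = μ_s N.
P is parallel to the surface, so N = m g cos θ = 221 N.
Along the incline: P = m g sin θ + μ_s N = 80.4 + 0.21×221 = 127 N.

P ≈ 127 N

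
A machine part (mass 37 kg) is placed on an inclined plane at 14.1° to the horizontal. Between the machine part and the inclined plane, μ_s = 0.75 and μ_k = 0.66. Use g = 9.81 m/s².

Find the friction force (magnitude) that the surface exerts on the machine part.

The normal reaction is N = m g cos θ = 352 N.
Along the slope the weight component is m g sin θ = 88.42 N; friction must supply exactly this, acting up-slope.
The static-friction ceiling is μ_s N = 0.75 × 352 = 264 N.
Since |88.42| ≤ 264 N, the machine part remains in static equilibrium and friction takes exactly the required value.

f ≈ 88.4 N (up the incline)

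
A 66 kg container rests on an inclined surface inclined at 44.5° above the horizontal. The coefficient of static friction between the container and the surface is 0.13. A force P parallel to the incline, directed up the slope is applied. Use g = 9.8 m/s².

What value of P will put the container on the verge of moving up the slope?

At impending motion up the slope, friction acts down-slope at its limit: f = μ_s N.
P is parallel to the surface, so N = m g cos θ = 461 N.
Along the incline: P = m g sin θ + μ_s N = 453 + 0.13×461 = 513 N.

P ≈ 513 N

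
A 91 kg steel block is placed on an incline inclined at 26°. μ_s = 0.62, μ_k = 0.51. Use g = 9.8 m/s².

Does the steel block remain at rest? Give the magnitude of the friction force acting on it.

N = m g cos θ = 802 N.
Down-slope weight component: m g sin θ = 391 N.
μ_s N = 497 N.
391 ≤ 497 N, so it stays put; friction = 391 N.

f ≈ 391 N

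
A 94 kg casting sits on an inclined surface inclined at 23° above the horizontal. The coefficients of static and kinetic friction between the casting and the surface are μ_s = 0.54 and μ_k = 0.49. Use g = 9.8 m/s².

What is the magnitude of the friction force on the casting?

Perpendicular to the surface, N = m g cos θ = 94·9.8·cos 23° = 848 N.
Along the slope the weight component is m g sin θ = 359.9 N; friction must supply exactly this, acting up-slope.
Static friction can supply at most μ_s N = 457.9 N.
Since |359.9| ≤ 457.9 N, no slip — friction simply equals what equilibrium demands.

f ≈ 360 N (up the incline)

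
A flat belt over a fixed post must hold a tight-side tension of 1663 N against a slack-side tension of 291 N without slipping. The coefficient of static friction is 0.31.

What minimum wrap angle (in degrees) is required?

β_min ≈ 322°

T₂/T₁ = e^{μβ} → β = ln(T₂/T₁)/μ.
β = ln(1663/291)/0.31 = 1.743/0.31 = 5.623 rad.
In degrees: β = 5.623 × 180/π = 322°.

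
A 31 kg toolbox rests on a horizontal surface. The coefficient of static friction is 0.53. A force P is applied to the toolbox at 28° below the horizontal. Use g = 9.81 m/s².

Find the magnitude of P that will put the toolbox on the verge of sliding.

N = m g + P sin α (the push presses the toolbox into the horizontal surface).
At impending slip, P cos α = μ_s N = μ_s (m g + P sin α).
Solving: P (cos α − μ_s sin α) = μ_s m g → P = 0.53×304/(cos 28° − 0.53 sin 28°) = 161/0.6341 = 254 N.

P ≈ 254 N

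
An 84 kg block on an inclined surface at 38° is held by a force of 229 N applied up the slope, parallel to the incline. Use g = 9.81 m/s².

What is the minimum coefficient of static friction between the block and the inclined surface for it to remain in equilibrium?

μ_s,min ≈ 0.429

N = m g cos θ = 649.4 N.
Friction must make up the shortfall along the incline: f = m g sin θ − P = 507.3 − 229 = 278.3 N.
At the threshold f = μ_s N, so μ_s,min = 278.3/649.4 = 0.429.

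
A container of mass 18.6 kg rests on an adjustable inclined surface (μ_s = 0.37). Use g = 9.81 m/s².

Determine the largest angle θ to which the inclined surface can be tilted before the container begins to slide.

At the slip threshold, m g sin θ = μ_s · m g cos θ, so tan θ = μ_s.
θ_max = arctan(0.37) = 20.3°.

θ_max ≈ 20.3°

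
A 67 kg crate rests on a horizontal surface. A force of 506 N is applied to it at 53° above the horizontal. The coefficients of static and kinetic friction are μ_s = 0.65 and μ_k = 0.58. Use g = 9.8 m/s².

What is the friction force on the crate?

f ≈ 146 N

The vertical component of P reduces the normal force: N = m g − P sin α = 656.6 − 404.1 = 252.5 N.
For equilibrium, f = P cos α = 506×cos 53° = 304.5 N.
The static-friction limit is μ_s N = 164.1 N.
304.5 > 164.1 N → the crate slides; f = μ_k N = 0.58×252.5 = 146 N.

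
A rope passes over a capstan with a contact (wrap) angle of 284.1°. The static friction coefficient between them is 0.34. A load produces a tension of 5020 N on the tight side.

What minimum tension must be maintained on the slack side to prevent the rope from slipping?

T_min ≈ 930 N

Capstan equation at impending slip: T_tight/T_slack = e^{μβ}.
β = 284.1° = 4.958 rad; e^{μβ} = e^{0.34×4.958} = 5.397.
T_slack = T_tight / e^{μβ} = 5020 / 5.397 = 930 N.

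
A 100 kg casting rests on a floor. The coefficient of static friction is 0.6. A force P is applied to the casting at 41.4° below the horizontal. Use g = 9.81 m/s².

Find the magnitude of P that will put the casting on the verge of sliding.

P ≈ 1670 N

N = m g + P sin α (the push presses the casting into the floor).
At impending slip, P cos α = μ_s N = μ_s (m g + P sin α).
Solving: P (cos α − μ_s sin α) = μ_s m g → P = 0.6×981/(cos 41.4° − 0.6 sin 41.4°) = 589/0.3533 = 1670 N.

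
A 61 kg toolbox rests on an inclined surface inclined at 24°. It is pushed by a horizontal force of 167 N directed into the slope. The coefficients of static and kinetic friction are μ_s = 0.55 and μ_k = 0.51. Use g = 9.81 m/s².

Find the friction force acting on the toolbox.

f ≈ 90.8 N (up the incline)

Normal direction: N = m g cos θ + P sin θ = 614.6 N.
Along the incline, the net driving force (taking up-slope positive) is P cos θ − m g sin θ = 152.6 − 243.4 = -90.83 N, so equilibrium requires friction f = 90.83 N (up-slope).
Maximum static friction: μ_s N = 0.55 × 614.6 = 338 N.
|f_req| = 90.83 ≤ 338 N → the toolbox is in equilibrium; friction equals the required value.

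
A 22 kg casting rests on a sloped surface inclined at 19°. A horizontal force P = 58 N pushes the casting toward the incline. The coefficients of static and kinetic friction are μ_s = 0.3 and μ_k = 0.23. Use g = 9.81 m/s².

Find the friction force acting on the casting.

f ≈ 15.4 N (up the incline)

Resolve perpendicular to the incline: N = m g cos θ + P sin θ = 22×9.81×cos 19° + 58×sin 19° = 222.9 N.
Along the incline, the net driving force (taking up-slope positive) is P cos θ − m g sin θ = 54.84 − 70.26 = -15.42 N, so equilibrium requires friction f = 15.42 N (up-slope).
The limit of static friction is μ_s N = 66.88 N.
Since 15.42 N is within the 66.88 N limit, the casting stays put and friction is exactly 15.4 N.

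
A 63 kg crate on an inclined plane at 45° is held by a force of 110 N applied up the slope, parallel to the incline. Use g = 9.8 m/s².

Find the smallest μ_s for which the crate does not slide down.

μ_s,min ≈ 0.748

N = m g cos θ = 436.6 N.
Friction must make up the shortfall along the incline: f = m g sin θ − P = 436.6 − 110 = 326.6 N.
At the threshold f = μ_s N, so μ_s,min = 326.6/436.6 = 0.748.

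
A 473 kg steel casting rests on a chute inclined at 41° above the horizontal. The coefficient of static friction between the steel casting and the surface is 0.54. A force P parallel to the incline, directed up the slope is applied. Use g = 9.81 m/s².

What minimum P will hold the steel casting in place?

The steel casting tends to slide down (tan θ > μ_s), so at the point of impending slip friction acts up-slope at its limit: f = μ_s N.
P is parallel to the surface, so N = m g cos θ = 3500 N.
Along the incline: P + μ_s N = m g sin θ, so P = 3040 − 0.54×3500 = 1150 N.

P_min ≈ 1150 N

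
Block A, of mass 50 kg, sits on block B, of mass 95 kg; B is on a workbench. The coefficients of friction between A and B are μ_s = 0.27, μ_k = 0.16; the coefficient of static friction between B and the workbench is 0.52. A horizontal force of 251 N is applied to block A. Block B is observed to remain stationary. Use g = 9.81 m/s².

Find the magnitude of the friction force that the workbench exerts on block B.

f ≈ 78.5 N

Between the blocks, N₁ = m_A g = 490.5 N.
Maximum static friction on A from B: μ_s N₁ = 0.27×490.5 = 132.4 N.
P = 251 N exceeds that limit, so A slips over B and the interface friction becomes kinetic: f₁ = μ_k N₁ = 0.16×490.5 = 78.5 N.
B experiences an equal 78.5 N forward from A (third law). B is in equilibrium, so the floor supplies f₂ = 78.5 N of static friction (limit μ_s(m_A+m_B)g = 739.7 N, not exceeded).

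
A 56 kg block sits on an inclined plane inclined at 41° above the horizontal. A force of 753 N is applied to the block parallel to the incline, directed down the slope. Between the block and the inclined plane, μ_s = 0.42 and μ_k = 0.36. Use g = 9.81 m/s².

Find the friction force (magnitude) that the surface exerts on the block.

f ≈ 149 N (up the incline)

The normal reaction is N = m g cos θ = 414.6 N.
Parallel to the incline, ΣF = 0 gives f = m g sin θ + P = 360.4 + 753 = 1113 N (up-slope positive).
The static-friction ceiling is μ_s N = 0.42 × 414.6 = 174.1 N.
Since |1113| > 174.1 N, static friction cannot hold it; the block slides down the incline and kinetic friction applies: f = μ_k N = 0.36 × 414.6 = 149 N.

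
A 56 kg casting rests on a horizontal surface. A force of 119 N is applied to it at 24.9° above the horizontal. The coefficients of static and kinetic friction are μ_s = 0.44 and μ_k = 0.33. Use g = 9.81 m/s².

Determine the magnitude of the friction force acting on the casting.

f ≈ 108 N

N = m g − P sin α = 549.4 − 119×sin 24.9° = 499.3 N.
For equilibrium, f = P cos α = 119×cos 24.9° = 107.9 N.
The static-friction limit is μ_s N = 219.7 N.
107.9 ≤ 219.7 N → static; friction equals the required 108 N.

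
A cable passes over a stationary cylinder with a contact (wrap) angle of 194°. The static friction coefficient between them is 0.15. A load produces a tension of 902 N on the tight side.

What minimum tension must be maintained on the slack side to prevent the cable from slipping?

T_min ≈ 543 N

Capstan equation at impending slip: T_tight/T_slack = e^{μβ}.
β = 194° = 3.386 rad; e^{μβ} = e^{0.15×3.386} = 1.662.
T_slack = T_tight / e^{μβ} = 902 / 1.662 = 543 N.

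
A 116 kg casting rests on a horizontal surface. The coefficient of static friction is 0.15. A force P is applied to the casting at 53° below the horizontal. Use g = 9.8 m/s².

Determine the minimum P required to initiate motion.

P ≈ 354 N

N = m g + P sin α (the push presses the casting into the horizontal surface).
At impending slip, P cos α = μ_s N = μ_s (m g + P sin α).
Solving: P (cos α − μ_s sin α) = μ_s m g → P = 0.15×1140/(cos 53° − 0.15 sin 53°) = 171/0.482 = 354 N.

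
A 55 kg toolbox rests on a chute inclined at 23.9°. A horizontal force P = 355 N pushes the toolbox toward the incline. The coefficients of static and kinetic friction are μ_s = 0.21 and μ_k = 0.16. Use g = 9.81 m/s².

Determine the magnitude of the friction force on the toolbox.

The horizontal push has a component P sin θ into the surface, so N = m g cos θ + P sin θ = 493.3 + 143.8 = 637.1 N.
Along the incline, the net driving force (taking up-slope positive) is P cos θ − m g sin θ = 324.6 − 218.6 = 106 N, so equilibrium requires friction f = -106 N (down-slope).
Maximum static friction: μ_s N = 0.21 × 637.1 = 133.8 N.
|f_req| = 106 ≤ 133.8 N → the toolbox is in equilibrium; friction equals the required value.

f ≈ 106 N (down the incline)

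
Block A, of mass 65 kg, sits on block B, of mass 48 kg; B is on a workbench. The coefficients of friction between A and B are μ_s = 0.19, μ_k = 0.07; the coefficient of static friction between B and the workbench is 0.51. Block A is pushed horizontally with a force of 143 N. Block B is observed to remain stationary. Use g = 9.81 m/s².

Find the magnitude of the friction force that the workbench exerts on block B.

Normal force at the A–B interface: N₁ = m_A g = 637.6 N.
Maximum static friction on A from B: μ_s N₁ = 0.19×637.6 = 121.2 N.
P = 143 N exceeds that limit, so A slips over B and the interface friction becomes kinetic: f₁ = μ_k N₁ = 0.07×637.6 = 44.6 N.
By Newton's third law B feels 44.6 N forward from A. With B stationary, the floor's static friction on B balances it: f₂ = 44.6 N (well within μ_s(m_A+m_B)g = 565.4 N).

f ≈ 44.6 N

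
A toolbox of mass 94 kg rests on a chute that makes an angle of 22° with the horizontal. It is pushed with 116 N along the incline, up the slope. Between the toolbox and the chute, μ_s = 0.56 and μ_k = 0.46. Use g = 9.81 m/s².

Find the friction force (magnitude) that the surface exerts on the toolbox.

Normal force: N = m g cos θ = 94 × 9.81 × cos 22° = 855 N.
The friction needed for equilibrium is m g sin θ − P = 345.4 − 116 = 229.4 N, measured positive up-slope.
The static-friction ceiling is μ_s N = 0.56 × 855 = 478.8 N.
Since |229.4| ≤ 478.8 N, static friction is sufficient; f equals the required value, not μ_s N.

f ≈ 229 N (up the incline)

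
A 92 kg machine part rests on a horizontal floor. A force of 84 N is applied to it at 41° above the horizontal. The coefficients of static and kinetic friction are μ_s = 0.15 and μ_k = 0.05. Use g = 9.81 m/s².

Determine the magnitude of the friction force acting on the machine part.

Vertical equilibrium gives N = m g − P sin α = 847.4 N.
For equilibrium, f = P cos α = 84×cos 41° = 63.4 N.
The static-friction limit is μ_s N = 127.1 N.
63.4 ≤ 127.1 N → static; friction equals the required 63.4 N.

f ≈ 63.4 N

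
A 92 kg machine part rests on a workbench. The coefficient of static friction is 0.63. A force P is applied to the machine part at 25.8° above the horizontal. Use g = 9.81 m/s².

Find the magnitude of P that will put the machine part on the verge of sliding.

P ≈ 484 N

N = m g − P sin α (the pull lifts the machine part).
At impending slip, P cos α = μ_s N = μ_s (m g − P sin α).
Solving: P (cos α + μ_s sin α) = μ_s m g → P = 0.63×903/(cos 25.8° + 0.63 sin 25.8°) = 569/1.175 = 484 N.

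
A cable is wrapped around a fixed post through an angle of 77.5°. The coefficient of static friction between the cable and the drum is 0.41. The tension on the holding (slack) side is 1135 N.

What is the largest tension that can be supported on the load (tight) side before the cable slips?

T_max ≈ 1980 N

At impending slip the capstan equation gives T₂/T₁ = e^{μβ} with β in radians.
β = 77.5° × π/180 = 1.353 rad.
e^{μβ} = e^{0.41×1.353} = 1.741.
T₂ = T₁ · e^{μβ} = 1135 × 1.741 = 1980 N.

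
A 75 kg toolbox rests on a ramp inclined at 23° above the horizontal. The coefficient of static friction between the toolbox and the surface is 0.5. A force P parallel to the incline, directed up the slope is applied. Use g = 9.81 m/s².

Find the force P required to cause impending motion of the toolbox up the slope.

P ≈ 626 N

At impending motion up the slope, friction acts down-slope at its limit: f = μ_s N.
P is parallel to the surface, so N = m g cos θ = 677 N.
Along the incline: P = m g sin θ + μ_s N = 287 + 0.5×677 = 626 N.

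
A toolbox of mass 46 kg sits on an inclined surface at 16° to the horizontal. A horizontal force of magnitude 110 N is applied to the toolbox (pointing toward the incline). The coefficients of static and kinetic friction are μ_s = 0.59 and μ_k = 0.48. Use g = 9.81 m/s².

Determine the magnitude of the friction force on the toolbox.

f ≈ 18.6 N (up the incline)

Normal direction: N = m g cos θ + P sin θ = 464.1 N.
Parallel to the incline: P cos θ − m g sin θ = 105.7 − 124.4 = -18.65 N; the friction needed to balance this is 18.65 N acting up the slope.
The limit of static friction is μ_s N = 273.8 N.
|f_req| = 18.65 ≤ 273.8 N → the toolbox is in equilibrium; friction equals the required value.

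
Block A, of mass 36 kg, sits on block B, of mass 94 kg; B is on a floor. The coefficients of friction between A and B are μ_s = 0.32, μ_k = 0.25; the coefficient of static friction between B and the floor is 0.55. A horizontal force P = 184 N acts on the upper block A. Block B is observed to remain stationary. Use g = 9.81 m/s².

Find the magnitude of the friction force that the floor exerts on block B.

f ≈ 88.3 N

The normal force B exerts on A is simply A's weight, N₁ = 353.2 N.
Maximum static friction on A from B: μ_s N₁ = 0.32×353.2 = 113 N.
P = 184 N exceeds that limit, so A slips over B and the interface friction becomes kinetic: f₁ = μ_k N₁ = 0.25×353.2 = 88.3 N.
By Newton's third law B feels 88.3 N forward from A. With B stationary, the floor's static friction on B balances it: f₂ = 88.3 N (well within μ_s(m_A+m_B)g = 701.4 N).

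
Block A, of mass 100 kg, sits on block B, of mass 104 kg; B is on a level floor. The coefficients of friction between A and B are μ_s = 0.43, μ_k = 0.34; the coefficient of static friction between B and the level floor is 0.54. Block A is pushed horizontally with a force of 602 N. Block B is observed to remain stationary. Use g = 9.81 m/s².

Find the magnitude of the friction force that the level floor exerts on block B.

The normal force B exerts on A is simply A's weight, N₁ = 981 N.
Maximum static friction on A from B: μ_s N₁ = 0.43×981 = 421.8 N.
P = 602 N exceeds that limit, so A slips over B and the interface friction becomes kinetic: f₁ = μ_k N₁ = 0.34×981 = 334 N.
By Newton's third law B feels 334 N forward from A. With B stationary, the floor's static friction on B balances it: f₂ = 334 N (well within μ_s(m_A+m_B)g = 1081 N).

f ≈ 334 N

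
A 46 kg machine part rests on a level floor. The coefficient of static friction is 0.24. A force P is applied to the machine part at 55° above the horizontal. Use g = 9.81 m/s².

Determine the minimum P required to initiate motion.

P ≈ 141 N

N = m g − P sin α (the pull lifts the machine part).
At impending slip, P cos α = μ_s N = μ_s (m g − P sin α).
Solving: P (cos α + μ_s sin α) = μ_s m g → P = 0.24×451/(cos 55° + 0.24 sin 55°) = 108/0.7702 = 141 N.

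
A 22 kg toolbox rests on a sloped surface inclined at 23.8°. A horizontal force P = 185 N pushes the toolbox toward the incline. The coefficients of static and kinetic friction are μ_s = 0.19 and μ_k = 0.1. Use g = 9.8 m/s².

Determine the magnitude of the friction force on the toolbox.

Resolve perpendicular to the incline: N = m g cos θ + P sin θ = 22×9.8×cos 23.8° + 185×sin 23.8° = 271.9 N.
Parallel to the incline: P cos θ − m g sin θ = 169.3 − 87 = 82.26 N; the friction needed to balance this is 82.26 N acting down the slope.
Maximum static friction: μ_s N = 0.19 × 271.9 = 51.67 N.
|f_req| = 82.26 > 51.67 N → the toolbox slides up the incline; f = μ_k N = 0.1 × 271.9 = 27.2 N.

f ≈ 27.2 N (down the incline)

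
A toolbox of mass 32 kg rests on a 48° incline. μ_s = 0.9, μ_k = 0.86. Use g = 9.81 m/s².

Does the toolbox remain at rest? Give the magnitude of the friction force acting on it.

N = m g cos θ = 210 N.
Down-slope weight component: m g sin θ = 233 N.
μ_s N = 189 N.
233 > 189 N, so it slides; kinetic friction f = μ_k N = 0.86×210 = 181 N.

f ≈ 181 N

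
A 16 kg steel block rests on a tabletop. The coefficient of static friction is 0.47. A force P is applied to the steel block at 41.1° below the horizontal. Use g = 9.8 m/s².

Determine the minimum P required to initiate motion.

P ≈ 166 N

N = m g + P sin α (the push presses the steel block into the tabletop).
At impending slip, P cos α = μ_s N = μ_s (m g + P sin α).
Solving: P (cos α − μ_s sin α) = μ_s m g → P = 0.47×157/(cos 41.1° − 0.47 sin 41.1°) = 73.7/0.4446 = 166 N.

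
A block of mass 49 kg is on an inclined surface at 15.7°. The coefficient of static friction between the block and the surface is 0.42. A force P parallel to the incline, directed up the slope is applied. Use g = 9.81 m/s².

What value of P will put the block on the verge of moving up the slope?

P ≈ 324 N

At impending motion up the slope, friction acts down-slope at its limit: f = μ_s N.
P is parallel to the surface, so N = m g cos θ = 463 N.
Along the incline: P = m g sin θ + μ_s N = 130 + 0.42×463 = 324 N.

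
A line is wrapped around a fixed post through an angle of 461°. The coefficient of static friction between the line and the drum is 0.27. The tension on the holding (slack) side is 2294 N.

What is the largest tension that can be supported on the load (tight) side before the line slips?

T_max ≈ 20100 N

At impending slip the capstan equation gives T₂/T₁ = e^{μβ} with β in radians.
β = 461° × π/180 = 8.046 rad.
e^{μβ} = e^{0.27×8.046} = 8.779.
T₂ = T₁ · e^{μβ} = 2294 × 8.779 = 20100 N.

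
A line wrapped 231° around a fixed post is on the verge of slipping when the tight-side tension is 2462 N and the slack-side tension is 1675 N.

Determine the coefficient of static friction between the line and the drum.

T₂/T₁ = e^{μβ} → μ = ln(T₂/T₁)/β.
β = 231° = 4.032 rad.
μ = ln(2462/1675)/4.032 = ln(1.47)/4.032 = 0.0955.

μ ≈ 0.0955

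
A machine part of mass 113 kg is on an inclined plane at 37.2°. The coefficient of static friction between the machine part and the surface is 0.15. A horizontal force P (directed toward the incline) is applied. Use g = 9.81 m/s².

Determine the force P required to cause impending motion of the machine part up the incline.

P ≈ 1140 N

At impending motion up the slope, friction acts down-slope at its limit: f = μ_s N.
Perpendicular to the incline: N = m g cos θ + P sin θ.
Along the incline: P cos θ = m g sin θ + μ_s N = m g sin θ + μ_s (m g cos θ + P sin θ).
Solving, P (cos θ − μ_s sin θ) = m g (sin θ + μ_s cos θ), so P = 113×9.81×(sin 37.2° + 0.15 cos 37.2°)/(cos 37.2° − 0.15 sin 37.2°) = 1110×0.7241/0.7058 = 1140 N.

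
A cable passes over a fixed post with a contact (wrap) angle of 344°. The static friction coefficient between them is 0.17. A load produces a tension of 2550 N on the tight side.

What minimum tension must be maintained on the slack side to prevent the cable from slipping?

T_min ≈ 919 N

Capstan equation at impending slip: T_tight/T_slack = e^{μβ}.
β = 344° = 6.004 rad; e^{μβ} = e^{0.17×6.004} = 2.775.
T_slack = T_tight / e^{μβ} = 2550 / 2.775 = 919 N.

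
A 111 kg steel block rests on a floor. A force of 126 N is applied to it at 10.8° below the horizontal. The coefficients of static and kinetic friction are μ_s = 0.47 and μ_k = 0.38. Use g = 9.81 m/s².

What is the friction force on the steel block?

The vertical component of P adds to the normal force: N = m g + P sin α = 1089 + 23.61 = 1113 N.
For equilibrium, f = P cos α = 126×cos 10.8° = 123.8 N.
The static-friction limit is μ_s N = 522.9 N.
Since 123.8 N does not exceed the limit, the steel block stays at rest and f = 124 N.

f ≈ 124 N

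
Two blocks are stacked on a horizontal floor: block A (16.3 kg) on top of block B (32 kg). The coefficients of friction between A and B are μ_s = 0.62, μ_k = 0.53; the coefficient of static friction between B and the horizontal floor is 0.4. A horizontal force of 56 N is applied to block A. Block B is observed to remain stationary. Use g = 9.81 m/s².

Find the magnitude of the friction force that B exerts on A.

Normal force at the A–B interface: N₁ = m_A g = 159.9 N.
So the A–B interface can sustain at most μ_s N₁ = 99.14 N of static friction.
P = 56 N is within that limit, so A and B move together (both at rest); the A–B friction is simply f₁ = P = 56 N.
B experiences an equal 56 N forward from A (third law). B is in equilibrium, so the floor supplies f₂ = 56 N of static friction (limit μ_s(m_A+m_B)g = 189.5 N, not exceeded).

f ≈ 56 N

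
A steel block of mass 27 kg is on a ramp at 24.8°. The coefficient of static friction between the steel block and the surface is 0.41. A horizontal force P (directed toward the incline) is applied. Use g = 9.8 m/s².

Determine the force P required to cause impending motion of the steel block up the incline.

P ≈ 285 N

At impending motion up the slope, friction acts down-slope at its limit: f = μ_s N.
Perpendicular to the incline: N = m g cos θ + P sin θ.
Along the incline: P cos θ = m g sin θ + μ_s N = m g sin θ + μ_s (m g cos θ + P sin θ).
Solving, P (cos θ − μ_s sin θ) = m g (sin θ + μ_s cos θ), so P = 27×9.8×(sin 24.8° + 0.41 cos 24.8°)/(cos 24.8° − 0.41 sin 24.8°) = 265×0.7916/0.7358 = 285 N.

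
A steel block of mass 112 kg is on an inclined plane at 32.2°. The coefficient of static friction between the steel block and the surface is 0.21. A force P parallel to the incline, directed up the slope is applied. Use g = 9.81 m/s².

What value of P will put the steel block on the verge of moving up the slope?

P ≈ 781 N

At impending motion up the slope, friction acts down-slope at its limit: f = μ_s N.
P is parallel to the surface, so N = m g cos θ = 930 N.
Along the incline: P = m g sin θ + μ_s N = 585 + 0.21×930 = 781 N.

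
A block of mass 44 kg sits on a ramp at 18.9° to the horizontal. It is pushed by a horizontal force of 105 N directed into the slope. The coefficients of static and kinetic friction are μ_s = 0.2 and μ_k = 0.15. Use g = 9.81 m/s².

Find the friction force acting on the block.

f ≈ 40.5 N (up the incline)

Resolve perpendicular to the incline: N = m g cos θ + P sin θ = 44×9.81×cos 18.9° + 105×sin 18.9° = 442.4 N.
Parallel to the incline: P cos θ − m g sin θ = 99.34 − 139.8 = -40.48 N; the friction needed to balance this is 40.48 N acting up the slope.
The limit of static friction is μ_s N = 88.48 N.
Since 40.48 N is within the 88.48 N limit, the block stays put and friction is exactly 40.5 N.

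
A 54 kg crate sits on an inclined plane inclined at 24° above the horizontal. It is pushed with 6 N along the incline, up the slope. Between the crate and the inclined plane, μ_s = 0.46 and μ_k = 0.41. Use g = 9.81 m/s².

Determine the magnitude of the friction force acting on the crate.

Normal force: N = m g cos θ = 54 × 9.81 × cos 24° = 483.9 N.
For equilibrium along the incline the friction force must supply f = m g sin θ − P = 215.5 − 6 = 209.5 N (positive meaning up-slope).
Static friction can supply at most μ_s N = 222.6 N.
Since |209.5| ≤ 222.6 N, the crate remains in static equilibrium and friction takes exactly the required value.

f ≈ 209 N (up the incline)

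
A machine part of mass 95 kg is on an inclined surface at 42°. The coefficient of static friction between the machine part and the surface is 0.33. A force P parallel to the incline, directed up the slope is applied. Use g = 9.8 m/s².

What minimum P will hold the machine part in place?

P_min ≈ 395 N

The machine part tends to slide down (tan θ > μ_s), so at the point of impending slip friction acts up-slope at its limit: f = μ_s N.
P is parallel to the surface, so N = m g cos θ = 692 N.
Along the incline: P + μ_s N = m g sin θ, so P = 623 − 0.33×692 = 395 N.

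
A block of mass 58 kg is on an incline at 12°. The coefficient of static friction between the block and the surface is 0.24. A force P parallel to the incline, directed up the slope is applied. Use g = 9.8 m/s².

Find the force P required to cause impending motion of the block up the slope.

At impending motion up the slope, friction acts down-slope at its limit: f = μ_s N.
P is parallel to the surface, so N = m g cos θ = 556 N.
Along the incline: P = m g sin θ + μ_s N = 118 + 0.24×556 = 252 N.

P ≈ 252 N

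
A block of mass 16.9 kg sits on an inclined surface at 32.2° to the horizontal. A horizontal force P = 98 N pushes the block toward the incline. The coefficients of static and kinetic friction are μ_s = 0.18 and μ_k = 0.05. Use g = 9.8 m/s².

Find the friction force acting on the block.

The horizontal push has a component P sin θ into the surface, so N = m g cos θ + P sin θ = 140.1 + 52.22 = 192.4 N.
Parallel to the incline: P cos θ − m g sin θ = 82.93 − 88.25 = -5.328 N; the friction needed to balance this is 5.328 N acting up the slope.
The limit of static friction is μ_s N = 34.63 N.
|f_req| = 5.328 ≤ 34.63 N → the block is in equilibrium; friction equals the required value.

f ≈ 5.33 N (up the incline)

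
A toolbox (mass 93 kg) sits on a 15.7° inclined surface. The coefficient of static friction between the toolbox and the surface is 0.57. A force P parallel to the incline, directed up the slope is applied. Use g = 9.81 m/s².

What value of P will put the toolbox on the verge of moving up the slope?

At impending motion up the slope, friction acts down-slope at its limit: f = μ_s N.
P is parallel to the surface, so N = m g cos θ = 878 N.
Along the incline: P = m g sin θ + μ_s N = 247 + 0.57×878 = 748 N.

P ≈ 748 N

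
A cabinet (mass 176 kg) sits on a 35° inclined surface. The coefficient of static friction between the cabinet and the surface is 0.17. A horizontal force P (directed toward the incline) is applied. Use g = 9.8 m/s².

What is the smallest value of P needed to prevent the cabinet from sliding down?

The cabinet tends to slide down (tan θ > μ_s), so at the point of impending slip friction acts up-slope at its limit: f = μ_s N.
Perpendicular to the incline: N = m g cos θ + P sin θ.
Along the incline: P cos θ + μ_s N = m g sin θ, i.e. P cos θ + μ_s (m g cos θ + P sin θ) = m g sin θ.
Solving, P (cos θ + μ_s sin θ) = m g (sin θ − μ_s cos θ), so P = 1720×0.4343/0.9167 = 817 N.

P_min ≈ 817 N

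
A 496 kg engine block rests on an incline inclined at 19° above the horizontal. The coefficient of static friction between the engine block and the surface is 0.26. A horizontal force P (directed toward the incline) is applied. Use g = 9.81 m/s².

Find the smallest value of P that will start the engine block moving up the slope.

At impending motion up the slope, friction acts down-slope at its limit: f = μ_s N.
Perpendicular to the incline: N = m g cos θ + P sin θ.
Along the incline: P cos θ = m g sin θ + μ_s N = m g sin θ + μ_s (m g cos θ + P sin θ).
Solving, P (cos θ − μ_s sin θ) = m g (sin θ + μ_s cos θ), so P = 496×9.81×(sin 19° + 0.26 cos 19°)/(cos 19° − 0.26 sin 19°) = 4870×0.5714/0.8609 = 3230 N.

P ≈ 3230 N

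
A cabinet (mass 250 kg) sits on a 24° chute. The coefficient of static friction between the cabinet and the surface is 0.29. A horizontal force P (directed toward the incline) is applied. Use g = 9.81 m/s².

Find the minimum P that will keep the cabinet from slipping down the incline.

The cabinet tends to slide down (tan θ > μ_s), so at the point of impending slip friction acts up-slope at its limit: f = μ_s N.
Perpendicular to the incline: N = m g cos θ + P sin θ.
Along the incline: P cos θ + μ_s N = m g sin θ, i.e. P cos θ + μ_s (m g cos θ + P sin θ) = m g sin θ.
Solving, P (cos θ + μ_s sin θ) = m g (sin θ − μ_s cos θ), so P = 2450×0.1418/1.031 = 337 N.

P_min ≈ 337 N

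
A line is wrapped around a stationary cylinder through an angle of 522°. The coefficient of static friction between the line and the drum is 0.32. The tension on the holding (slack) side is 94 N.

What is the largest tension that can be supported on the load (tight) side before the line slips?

T_max ≈ 1730 N

At impending slip the capstan equation gives T₂/T₁ = e^{μβ} with β in radians.
β = 522° × π/180 = 9.111 rad.
e^{μβ} = e^{0.32×9.111} = 18.46.
T₂ = T₁ · e^{μβ} = 94 × 18.46 = 1730 N.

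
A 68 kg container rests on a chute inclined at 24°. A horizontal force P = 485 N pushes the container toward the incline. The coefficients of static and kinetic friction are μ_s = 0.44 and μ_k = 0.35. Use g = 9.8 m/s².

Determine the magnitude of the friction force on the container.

Resolve perpendicular to the incline: N = m g cos θ + P sin θ = 68×9.8×cos 24° + 485×sin 24° = 806.1 N.
Parallel to the incline: P cos θ − m g sin θ = 443.1 − 271 = 172 N; the friction needed to balance this is 172 N acting down the slope.
The limit of static friction is μ_s N = 354.7 N.
|f_req| = 172 ≤ 354.7 N → the container is in equilibrium; friction equals the required value.

f ≈ 172 N (down the incline)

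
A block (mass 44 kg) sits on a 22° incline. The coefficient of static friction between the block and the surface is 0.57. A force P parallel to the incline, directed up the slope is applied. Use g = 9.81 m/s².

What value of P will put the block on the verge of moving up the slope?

At impending motion up the slope, friction acts down-slope at its limit: f = μ_s N.
P is parallel to the surface, so N = m g cos θ = 400 N.
Along the incline: P = m g sin θ + μ_s N = 162 + 0.57×400 = 390 N.

P ≈ 390 N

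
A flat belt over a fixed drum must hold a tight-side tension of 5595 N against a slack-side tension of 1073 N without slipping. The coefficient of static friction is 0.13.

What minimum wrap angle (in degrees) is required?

β_min ≈ 728°

T₂/T₁ = e^{μβ} → β = ln(T₂/T₁)/μ.
β = ln(5595/1073)/0.13 = 1.651/0.13 = 12.7 rad.
In degrees: β = 12.7 × 180/π = 728°.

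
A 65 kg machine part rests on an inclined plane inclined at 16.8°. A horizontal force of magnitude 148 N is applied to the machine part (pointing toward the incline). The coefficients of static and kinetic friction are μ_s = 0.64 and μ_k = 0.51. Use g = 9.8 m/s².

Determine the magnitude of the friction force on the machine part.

f ≈ 42.4 N (up the incline)

Resolve perpendicular to the incline: N = m g cos θ + P sin θ = 65×9.8×cos 16.8° + 148×sin 16.8° = 652.6 N.
Parallel to the incline: P cos θ − m g sin θ = 141.7 − 184.1 = -42.43 N; the friction needed to balance this is 42.43 N acting up the slope.
The limit of static friction is μ_s N = 417.7 N.
Since 42.43 N is within the 417.7 N limit, the machine part stays put and friction is exactly 42.4 N.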